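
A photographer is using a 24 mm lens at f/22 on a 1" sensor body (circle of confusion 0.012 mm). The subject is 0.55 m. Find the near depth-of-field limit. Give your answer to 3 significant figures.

443 mm

Hyperfocal distance H = f²/(N·c) + f = 24²/(22 × 0.012) + 24 = 576/0.264 + 24 ≈ 2205.8 mm ≈ 2.206 m.
Near limit Dn = s·(H − f)/(H + s − 2f) = 550 × (2205.8 − 24) / (2205.8 + 550 − 2 × 24) = 550 × 2181.8 / 2707.8 ≈ 443.16 mm.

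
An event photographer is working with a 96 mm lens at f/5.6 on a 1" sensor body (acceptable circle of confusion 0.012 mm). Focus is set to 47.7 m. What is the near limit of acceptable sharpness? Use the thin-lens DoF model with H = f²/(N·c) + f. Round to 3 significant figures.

35.4 m

Hyperfocal distance H = f²/(N·c) + f = 96²/(5.6 × 0.012) + 96 = 9216/0.0672 + 96 ≈ 137238.9 mm ≈ 137.2 m.
Near limit Dn = s·(H − f)/(H + s − 2f) = 47700 × (137238.9 − 96) / (137238.9 + 47700 − 2 × 96) = 47700 × 137142.9 / 184746.9 ≈ 35409 mm ≈ 35.4 m.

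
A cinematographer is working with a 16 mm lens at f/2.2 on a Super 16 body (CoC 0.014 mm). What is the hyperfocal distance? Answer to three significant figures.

Hyperfocal distance H = f²/(N·c) + f = 16²/(2.2 × 0.014) + 16 = 256/0.0308 + 16 ≈ 8327.7 mm ≈ 8.33 m.

8.33 m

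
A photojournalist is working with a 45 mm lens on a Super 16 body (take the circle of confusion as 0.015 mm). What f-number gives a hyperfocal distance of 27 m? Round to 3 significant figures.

Rearrange H = f²/(N·c) + f for N: N = f² / ((H − f)·c).
N = 45² / ((27000 − 45) × 0.015) = 2025 / 404.3 ≈ 5.01.

f/5.01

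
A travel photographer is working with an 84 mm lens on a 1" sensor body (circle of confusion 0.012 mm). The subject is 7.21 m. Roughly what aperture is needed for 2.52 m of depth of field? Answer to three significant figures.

Write h = H − f = f²/(N·c). The thin-lens limits are Dn = s·h/(h + (s−f)) and Df = s·h/(h − (s−f)), so DoF = Df − Dn = 2·s·(s−f)·h / (h² − (s−f)²).
That is a quadratic in h: DoF·h² − 2·s·(s−f)·h − DoF·(s−f)² = 0 ⇒ h = (s−f)·(s + √(s² + DoF²)) / DoF = 7126 × (7210 + √(7210² + 2520²)) / 2520 = 7126 × (7210 + 7637.70) / 2520 ≈ 41986 mm.
Then N = f²/(c·h) = 84² / (0.012 × 41986) = 7056 / 503.83 ≈ 14.

f/14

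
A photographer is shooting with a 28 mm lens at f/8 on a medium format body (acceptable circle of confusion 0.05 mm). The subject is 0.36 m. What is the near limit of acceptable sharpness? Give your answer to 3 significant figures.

308 mm

Hyperfocal distance H = f²/(N·c) + f = 28²/(8 × 0.05) + 28 = 784/0.4 + 28 ≈ 1988.0 mm ≈ 1.988 m.
Near limit Dn = s·(H − f)/(H + s − 2f) = 360 × (1988.0 − 28) / (1988.0 + 360 − 2 × 28) = 360 × 1960.0 / 2292.0 ≈ 307.85 mm.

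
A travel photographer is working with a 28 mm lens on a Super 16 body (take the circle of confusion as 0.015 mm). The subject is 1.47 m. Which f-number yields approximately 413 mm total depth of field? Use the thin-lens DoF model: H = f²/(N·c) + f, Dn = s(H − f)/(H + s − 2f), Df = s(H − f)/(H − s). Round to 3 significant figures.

Write h = H − f = f²/(N·c). The thin-lens limits are Dn = s·h/(h + (s−f)) and Df = s·h/(h − (s−f)), so DoF = Df − Dn = 2·s·(s−f)·h / (h² − (s−f)²).
That is a quadratic in h: DoF·h² − 2·s·(s−f)·h − DoF·(s−f)² = 0 ⇒ h = (s−f)·(s + √(s² + DoF²)) / DoF = 1442 × (1470 + √(1470² + 413²)) / 413 = 1442 × (1470 + 1526.91) / 413 ≈ 10464 mm.
Then N = f²/(c·h) = 28² / (0.015 × 10464) = 784 / 156.96 ≈ 4.99.

f/4.99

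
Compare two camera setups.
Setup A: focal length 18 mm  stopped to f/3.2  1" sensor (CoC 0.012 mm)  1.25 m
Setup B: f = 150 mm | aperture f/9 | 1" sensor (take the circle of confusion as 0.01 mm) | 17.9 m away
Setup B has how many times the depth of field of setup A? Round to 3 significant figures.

6.85

Setup A: H = 18²/(3.2×0.012) + 18 ≈ 8455.5 mm; DoF = Df − Dn = 1463.73 − 1090.74 ≈ 372.99 mm.
Setup B: H = 150²/(9×0.01) + 150 ≈ 250150.0 mm; DoF = Df − Dn = 19268.0 − 16713.4 ≈ 2554.6 mm.
Ratio = 2554.6 / 372.99 ≈ 6.85.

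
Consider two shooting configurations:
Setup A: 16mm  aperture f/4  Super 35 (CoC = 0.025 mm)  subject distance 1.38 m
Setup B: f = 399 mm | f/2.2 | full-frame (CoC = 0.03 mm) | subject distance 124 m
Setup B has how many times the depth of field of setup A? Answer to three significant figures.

Setup A: H = 16²/(4×0.025) + 16 ≈ 2576.0 mm; DoF = Df − Dn = 2953.8 − 900.3 ≈ 2053.5 mm.
Setup B: H = 399²/(2.2×0.03) + 399 ≈ 2412535.4 mm; DoF = Df − Dn = 130697 − 117956 ≈ 12741 mm.
Ratio = 12741 / 2053.5 ≈ 6.20.

6.20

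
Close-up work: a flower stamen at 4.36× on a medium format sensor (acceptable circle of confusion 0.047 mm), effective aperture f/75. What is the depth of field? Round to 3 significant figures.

At magnification m, DoF ≈ 2·N_eff·c/m² = 2 × 75 × 0.047 / 4.36² = 7.05 / 19.01 ≈ 0.371 mm.

0.371 mm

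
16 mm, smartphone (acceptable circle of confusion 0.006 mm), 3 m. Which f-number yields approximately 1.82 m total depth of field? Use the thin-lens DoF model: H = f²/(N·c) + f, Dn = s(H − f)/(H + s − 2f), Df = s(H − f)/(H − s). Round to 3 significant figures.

Write h = H − f = f²/(N·c). The thin-lens limits are Dn = s·h/(h + (s−f)) and Df = s·h/(h − (s−f)), so DoF = Df − Dn = 2·s·(s−f)·h / (h² − (s−f)²).
That is a quadratic in h: DoF·h² − 2·s·(s−f)·h − DoF·(s−f)² = 0 ⇒ h = (s−f)·(s + √(s² + DoF²)) / DoF = 2984 × (3000 + √(3000² + 1820²)) / 1820 = 2984 × (3000 + 3508.90) / 1820 ≈ 10672 mm.
Then N = f²/(c·h) = 16² / (0.006 × 10672) = 256 / 64.030 ≈ 4.

f/4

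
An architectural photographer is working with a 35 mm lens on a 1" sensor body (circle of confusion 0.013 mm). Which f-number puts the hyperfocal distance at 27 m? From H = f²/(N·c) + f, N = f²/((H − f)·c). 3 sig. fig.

Rearrange H = f²/(N·c) + f for N: N = f² / ((H − f)·c).
N = 35² / ((27000 − 35) × 0.013) = 1225 / 350.5 ≈ 3.49.

f/3.49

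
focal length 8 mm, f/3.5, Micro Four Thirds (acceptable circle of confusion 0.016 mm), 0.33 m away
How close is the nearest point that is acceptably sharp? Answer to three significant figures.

257 mm

Hyperfocal distance H = f²/(N·c) + f = 8²/(3.5 × 0.016) + 8 = 64/0.056 + 8 ≈ 1150.9 mm ≈ 1.151 m.
Near limit Dn = s·(H − f)/(H + s − 2f) = 330 × (1150.9 − 8) / (1150.9 + 330 − 2 × 8) = 330 × 1142.9 / 1464.9 ≈ 257.46 mm.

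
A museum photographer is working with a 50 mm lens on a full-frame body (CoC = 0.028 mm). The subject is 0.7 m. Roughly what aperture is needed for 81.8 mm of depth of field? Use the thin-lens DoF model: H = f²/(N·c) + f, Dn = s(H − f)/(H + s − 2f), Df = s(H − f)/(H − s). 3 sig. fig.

Write h = H − f = f²/(N·c). The thin-lens limits are Dn = s·h/(h + (s−f)) and Df = s·h/(h − (s−f)), so DoF = Df − Dn = 2·s·(s−f)·h / (h² − (s−f)²).
That is a quadratic in h: DoF·h² − 2·s·(s−f)·h − DoF·(s−f)² = 0 ⇒ h = (s−f)·(s + √(s² + DoF²)) / DoF = 650 × (700 + √(700² + 81.8²)) / 81.8 = 650 × (700 + 704.763) / 81.8 ≈ 11163 mm.
Then N = f²/(c·h) = 50² / (0.028 × 11163) = 2500 / 312.55 ≈ 8.

f/8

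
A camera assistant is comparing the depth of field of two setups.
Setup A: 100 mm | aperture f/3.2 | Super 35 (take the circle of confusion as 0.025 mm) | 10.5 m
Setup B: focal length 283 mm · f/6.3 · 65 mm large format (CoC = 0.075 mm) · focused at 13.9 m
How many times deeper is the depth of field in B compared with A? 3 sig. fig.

1.28

Setup A: H = 100²/(3.2×0.025) + 100 ≈ 125100.0 mm; DoF = Df − Dn = 11452.9 − 9693.5 ≈ 1759.4 mm.
Setup B: H = 283²/(6.3×0.075) + 283 ≈ 169783.5 mm; DoF = Df − Dn = 15114.2 − 12866.4 ≈ 2247.8 mm.
Ratio = 2247.8 / 1759.4 ≈ 1.28.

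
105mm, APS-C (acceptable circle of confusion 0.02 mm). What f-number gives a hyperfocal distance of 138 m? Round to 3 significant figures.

Rearrange H = f²/(N·c) + f for N: N = f² / ((H − f)·c).
N = 105² / ((138000 − 105) × 0.02) = 11025 / 2758 ≈ 4.

f/4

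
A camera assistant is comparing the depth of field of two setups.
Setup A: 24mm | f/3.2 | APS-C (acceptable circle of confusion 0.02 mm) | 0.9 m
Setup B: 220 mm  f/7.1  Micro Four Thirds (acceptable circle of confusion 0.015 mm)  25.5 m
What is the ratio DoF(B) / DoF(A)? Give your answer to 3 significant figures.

16.1

Setup A: H = 24²/(3.2×0.02) + 24 ≈ 9024.0 mm; DoF = Df − Dn = 997.05 − 820.17 ≈ 176.88 mm.
Setup B: H = 220²/(7.1×0.015) + 220 ≈ 454680.1 mm; DoF = Df − Dn = 27002.0 − 24156.3 ≈ 2845.7 mm.
Ratio = 2845.7 / 176.88 ≈ 16.1.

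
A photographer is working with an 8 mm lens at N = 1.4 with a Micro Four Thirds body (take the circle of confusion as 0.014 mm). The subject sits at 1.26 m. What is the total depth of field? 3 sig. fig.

1.13 m

Hyperfocal distance H = f²/(N·c) + f = 8²/(1.4 × 0.014) + 8 = 64/0.0196 + 8 ≈ 3273.3 mm ≈ 3.273 m.
Near limit Dn = s·(H − f)/(H + s − 2f) = 1260 × (3273.3 − 8) / (3273.3 + 1260 − 2 × 8) = 1260 × 3265.3 / 4517.3 ≈ 910.8 mm.
Far limit Df = s·(H − f)/(H − s) = 1260 × (3273.3 − 8) / (3273.3 − 1260) = 1260 × 3265.3 / 2013.3 ≈ 2043.5 mm.
Depth of field = Df − Dn = 2043.5 − 910.8 ≈ 1132.7 mm ≈ 1.13 m.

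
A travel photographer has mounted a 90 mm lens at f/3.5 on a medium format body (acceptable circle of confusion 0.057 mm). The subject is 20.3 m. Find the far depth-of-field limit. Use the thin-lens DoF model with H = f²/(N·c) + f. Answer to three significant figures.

40.4 m

Hyperfocal distance H = f²/(N·c) + f = 90²/(3.5 × 0.057) + 90 = 8100/0.1995 + 90 ≈ 40691.5 mm ≈ 40.69 m.
Far limit Df = s·(H − f)/(H − s) = 20300 × (40691.5 − 90) / (40691.5 − 20300) = 20300 × 40601.5 / 20391.5 ≈ 40419 mm ≈ 40.4 m.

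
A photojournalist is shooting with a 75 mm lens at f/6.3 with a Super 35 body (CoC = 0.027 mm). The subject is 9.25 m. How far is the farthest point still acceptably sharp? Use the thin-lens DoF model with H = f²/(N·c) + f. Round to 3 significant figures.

Hyperfocal distance H = f²/(N·c) + f = 75²/(6.3 × 0.027) + 75 = 5625/0.1701 + 75 ≈ 33143.8 mm ≈ 33.14 m.
Far limit Df = s·(H − f)/(H − s) = 9250 × (33143.8 − 75) / (33143.8 − 9250) = 9250 × 33068.8 / 23893.8 ≈ 12802 mm ≈ 12.8 m.

12.8 m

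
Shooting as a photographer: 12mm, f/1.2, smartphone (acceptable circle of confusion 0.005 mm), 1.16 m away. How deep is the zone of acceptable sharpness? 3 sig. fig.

111 mm

Hyperfocal distance H = f²/(N·c) + f = 12²/(1.2 × 0.005) + 12 = 144/0.006 + 12 ≈ 24012.0 mm ≈ 24.01 m.
Near limit Dn = s·(H − f)/(H + s − 2f) = 1160 × (24012.0 − 12) / (24012.0 + 1160 − 2 × 12) = 1160 × 24000.0 / 25148.0 ≈ 1107.05 mm.
Far limit Df = s·(H − f)/(H − s) = 1160 × (24012.0 − 12) / (24012.0 − 1160) = 1160 × 24000.0 / 22852.0 ≈ 1218.27 mm.
Depth of field = Df − Dn = 1218.27 − 1107.05 ≈ 111.22 mm.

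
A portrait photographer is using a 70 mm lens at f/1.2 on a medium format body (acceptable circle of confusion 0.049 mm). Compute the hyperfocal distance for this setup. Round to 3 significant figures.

Hyperfocal distance H = f²/(N·c) + f = 70²/(1.2 × 0.049) + 70 = 4900/0.0588 + 70 ≈ 83403.3 mm ≈ 83.4 m.

83.4 m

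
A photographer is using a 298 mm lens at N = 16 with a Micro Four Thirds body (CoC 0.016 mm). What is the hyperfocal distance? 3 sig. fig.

347 m

Hyperfocal distance H = f²/(N·c) + f = 298²/(16 × 0.016) + 298 = 88804/0.256 + 298 ≈ 347188.6 mm ≈ 347 m.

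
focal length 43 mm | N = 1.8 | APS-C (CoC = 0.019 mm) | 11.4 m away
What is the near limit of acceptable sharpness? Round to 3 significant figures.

Hyperfocal distance H = f²/(N·c) + f = 43²/(1.8 × 0.019) + 43 = 1849/0.0342 + 43 ≈ 54107.3 mm ≈ 54.11 m.
Near limit Dn = s·(H − f)/(H + s − 2f) = 11400 × (54107.3 − 43) / (54107.3 + 11400 − 2 × 43) = 11400 × 54064.3 / 65421.3 ≈ 9421.0 mm ≈ 9.42 m.

9.42 m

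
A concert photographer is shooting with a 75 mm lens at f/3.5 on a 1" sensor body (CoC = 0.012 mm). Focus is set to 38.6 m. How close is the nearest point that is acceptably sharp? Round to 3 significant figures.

Hyperfocal distance H = f²/(N·c) + f = 75²/(3.5 × 0.012) + 75 = 5625/0.042 + 75 ≈ 134003.6 mm ≈ 134.0 m.
Near limit Dn = s·(H − f)/(H + s − 2f) = 38600 × (134003.6 − 75) / (134003.6 + 38600 − 2 × 75) = 38600 × 133928.6 / 172453.6 ≈ 29977 mm ≈ 30.0 m.

30.0 m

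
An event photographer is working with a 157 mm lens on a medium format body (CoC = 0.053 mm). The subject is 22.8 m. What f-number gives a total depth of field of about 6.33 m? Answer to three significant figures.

f/2.80

Write h = H − f = f²/(N·c). The thin-lens limits are Dn = s·h/(h + (s−f)) and Df = s·h/(h − (s−f)), so DoF = Df − Dn = 2·s·(s−f)·h / (h² − (s−f)²).
That is a quadratic in h: DoF·h² − 2·s·(s−f)·h − DoF·(s−f)² = 0 ⇒ h = (s−f)·(s + √(s² + DoF²)) / DoF = 22643 × (22800 + √(22800² + 6330²)) / 6330 = 22643 × (22800 + 23662.4) / 6330 ≈ 166200 mm.
Then N = f²/(c·h) = 157² / (0.053 × 166200) = 24649 / 8808.6 ≈ 2.80.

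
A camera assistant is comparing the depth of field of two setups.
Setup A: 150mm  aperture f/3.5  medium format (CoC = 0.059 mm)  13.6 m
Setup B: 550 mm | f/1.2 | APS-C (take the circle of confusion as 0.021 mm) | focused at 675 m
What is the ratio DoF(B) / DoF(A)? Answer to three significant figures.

Setup A: H = 150²/(3.5×0.059) + 150 ≈ 109108.8 mm; DoF = Df − Dn = 15515.2 − 12105.7 ≈ 3409.5 mm.
Setup B: H = 550²/(1.2×0.021) + 550 ≈ 12004518.3 mm; DoF = Df − Dn = 715183 − 639092 ≈ 76091 mm.
Ratio = 76091 / 3409.5 ≈ 22.3.

22.3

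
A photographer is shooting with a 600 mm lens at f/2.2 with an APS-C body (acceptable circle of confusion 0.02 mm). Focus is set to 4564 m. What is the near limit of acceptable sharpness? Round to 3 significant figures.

2930 m

Hyperfocal distance H = f²/(N·c) + f = 600²/(2.2 × 0.02) + 600 = 360000/0.044 + 600 ≈ 8182418.2 mm ≈ 8182 m.
Near limit Dn = s·(H − f)/(H + s − 2f) = 4564000 × (8182418.2 − 600) / (8182418.2 + 4564000 − 2 × 600) = 4564000 × 8181818.2 / 12745218.2 ≈ 2929869 mm ≈ 2930 m.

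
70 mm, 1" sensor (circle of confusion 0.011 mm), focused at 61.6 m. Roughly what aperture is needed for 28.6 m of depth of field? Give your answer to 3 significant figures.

Write h = H − f = f²/(N·c). The thin-lens limits are Dn = s·h/(h + (s−f)) and Df = s·h/(h − (s−f)), so DoF = Df − Dn = 2·s·(s−f)·h / (h² − (s−f)²).
That is a quadratic in h: DoF·h² − 2·s·(s−f)·h − DoF·(s−f)² = 0 ⇒ h = (s−f)·(s + √(s² + DoF²)) / DoF = 61530 × (61600 + √(61600² + 28600²)) / 28600 = 61530 × (61600 + 67915.5) / 28600 ≈ 278640 mm.
Then N = f²/(c·h) = 70² / (0.011 × 278640) = 4900 / 3065.0 ≈ 1.60.

f/1.60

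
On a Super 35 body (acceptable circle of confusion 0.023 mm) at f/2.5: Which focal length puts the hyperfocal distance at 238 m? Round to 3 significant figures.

117 mm

From H = f²/(N·c) + f, with f ≪ H: f ≈ √(H·N·c) = √(238000 × 2.5 × 0.023) = √13685 ≈ 117.0 mm.
The +f correction barely moves this — solving exactly, f² + N·c·f − N·c·H = 0 ⇒ f = (−N·c + √((N·c)² + 4·N·c·H))/2 = (−0.0575 + √54740)/2 ≈ 116.95 mm, so f ≈ 117 mm.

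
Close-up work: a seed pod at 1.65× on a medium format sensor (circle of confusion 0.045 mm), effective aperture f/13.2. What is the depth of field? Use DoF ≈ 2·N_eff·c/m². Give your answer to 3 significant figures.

0.436 mm

At magnification m, DoF ≈ 2·N_eff·c/m² = 2 × 13.2 × 0.045 / 1.65² = 1.188 / 2.722 ≈ 0.436 mm.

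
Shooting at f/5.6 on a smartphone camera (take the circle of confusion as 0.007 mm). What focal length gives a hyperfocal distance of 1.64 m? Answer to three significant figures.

8.00 mm

From H = f²/(N·c) + f, with f ≪ H: f ≈ √(H·N·c) = √(1640 × 5.6 × 0.007) = √64.288 ≈ 8.018 mm.
Exact: f² + N·c·f − N·c·H = 0 ⇒ f = (−N·c + √((N·c)² + 4·N·c·H))/2 = (−0.0392 + √257.15)/2 ≈ 7.9984 mm ≈ 8.00 mm.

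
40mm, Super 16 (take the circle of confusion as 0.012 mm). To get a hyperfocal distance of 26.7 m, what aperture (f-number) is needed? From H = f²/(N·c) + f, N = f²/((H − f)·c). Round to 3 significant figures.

f/5

Rearrange H = f²/(N·c) + f for N: N = f² / ((H − f)·c).
N = 40² / ((26700 − 40) × 0.012) = 1600 / 319.9 ≈ 5.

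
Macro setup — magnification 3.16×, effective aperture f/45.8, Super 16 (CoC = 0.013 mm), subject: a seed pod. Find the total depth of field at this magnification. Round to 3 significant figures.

At magnification m, DoF ≈ 2·N_eff·c/m² = 2 × 45.8 × 0.013 / 3.16² = 1.191 / 9.986 ≈ 0.119 mm.

0.119 mm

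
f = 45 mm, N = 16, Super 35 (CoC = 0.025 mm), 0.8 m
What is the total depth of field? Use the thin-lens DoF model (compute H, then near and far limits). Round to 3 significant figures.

Hyperfocal distance H = f²/(N·c) + f = 45²/(16 × 0.025) + 45 = 2025/0.4 + 45 ≈ 5107.5 mm ≈ 5.107 m.
Near limit Dn = s·(H − f)/(H + s − 2f) = 800 × (5107.5 − 45) / (5107.5 + 800 − 2 × 45) = 800 × 5062.5 / 5817.5 ≈ 696.18 mm.
Far limit Df = s·(H − f)/(H − s) = 800 × (5107.5 − 45) / (5107.5 − 800) = 800 × 5062.5 / 4307.5 ≈ 940.22 mm.
Depth of field = Df − Dn = 940.22 − 696.18 ≈ 244.04 mm.

244 mm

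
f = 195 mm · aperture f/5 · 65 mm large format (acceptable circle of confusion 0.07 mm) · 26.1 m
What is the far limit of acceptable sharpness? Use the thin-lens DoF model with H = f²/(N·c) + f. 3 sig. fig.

34.3 m

Hyperfocal distance H = f²/(N·c) + f = 195²/(5 × 0.07) + 195 = 38025/0.35 + 195 ≈ 108837.9 mm ≈ 108.8 m.
Far limit Df = s·(H − f)/(H − s) = 26100 × (108837.9 − 195) / (108837.9 − 26100) = 26100 × 108642.9 / 82737.9 ≈ 34272 mm ≈ 34.3 m.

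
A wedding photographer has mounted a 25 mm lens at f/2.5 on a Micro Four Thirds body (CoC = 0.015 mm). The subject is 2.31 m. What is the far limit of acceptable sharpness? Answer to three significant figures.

Hyperfocal distance H = f²/(N·c) + f = 25²/(2.5 × 0.015) + 25 = 625/0.0375 + 25 ≈ 16691.7 mm ≈ 16.69 m.
Far limit Df = s·(H − f)/(H − s) = 2310 × (16691.7 − 25) / (16691.7 − 2310) = 2310 × 16666.7 / 14381.7 ≈ 2677.0 mm ≈ 2.68 m.

2.68 m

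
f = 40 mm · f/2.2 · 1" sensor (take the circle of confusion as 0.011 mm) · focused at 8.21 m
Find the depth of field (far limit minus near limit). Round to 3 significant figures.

2.06 m

Hyperfocal distance H = f²/(N·c) + f = 40²/(2.2 × 0.011) + 40 = 1600/0.0242 + 40 ≈ 66155.7 mm ≈ 66.16 m.
Near limit Dn = s·(H − f)/(H + s − 2f) = 8210 × (66155.7 − 40) / (66155.7 + 8210 − 2 × 40) = 8210 × 66115.7 / 74285.7 ≈ 7307.1 mm.
Far limit Df = s·(H − f)/(H − s) = 8210 × (66155.7 − 40) / (66155.7 − 8210) = 8210 × 66115.7 / 57945.7 ≈ 9367.6 mm.
Depth of field = Df − Dn = 9367.6 − 7307.1 ≈ 2060.5 mm ≈ 2.06 m.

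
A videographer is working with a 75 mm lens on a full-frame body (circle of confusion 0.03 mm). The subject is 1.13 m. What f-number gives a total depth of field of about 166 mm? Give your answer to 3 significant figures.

Write h = H − f = f²/(N·c). The thin-lens limits are Dn = s·h/(h + (s−f)) and Df = s·h/(h − (s−f)), so DoF = Df − Dn = 2·s·(s−f)·h / (h² − (s−f)²).
That is a quadratic in h: DoF·h² − 2·s·(s−f)·h − DoF·(s−f)² = 0 ⇒ h = (s−f)·(s + √(s² + DoF²)) / DoF = 1055 × (1130 + √(1130² + 166²)) / 166 = 1055 × (1130 + 1142.13) / 166 ≈ 14440 mm.
Then N = f²/(c·h) = 75² / (0.03 × 14440) = 5625 / 433.21 ≈ 13.

f/13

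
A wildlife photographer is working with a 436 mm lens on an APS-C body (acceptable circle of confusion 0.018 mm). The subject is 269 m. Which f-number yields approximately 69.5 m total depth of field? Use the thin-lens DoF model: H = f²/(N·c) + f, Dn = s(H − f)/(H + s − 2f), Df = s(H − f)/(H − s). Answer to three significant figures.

f/5

Write h = H − f = f²/(N·c). The thin-lens limits are Dn = s·h/(h + (s−f)) and Df = s·h/(h − (s−f)), so DoF = Df − Dn = 2·s·(s−f)·h / (h² − (s−f)²).
That is a quadratic in h: DoF·h² − 2·s·(s−f)·h − DoF·(s−f)² = 0 ⇒ h = (s−f)·(s + √(s² + DoF²)) / DoF = 268564 × (269000 + √(269000² + 69500²)) / 69500 = 268564 × (269000 + 277833) / 69500 ≈ 2113089 mm.
Then N = f²/(c·h) = 436² / (0.018 × 2113089) = 190096 / 38036 ≈ 5.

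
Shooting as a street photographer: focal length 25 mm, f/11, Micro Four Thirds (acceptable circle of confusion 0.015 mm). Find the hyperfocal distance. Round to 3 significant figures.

3.81 m

Hyperfocal distance H = f²/(N·c) + f = 25²/(11 × 0.015) + 25 = 625/0.165 + 25 ≈ 3812.9 mm ≈ 3.81 m.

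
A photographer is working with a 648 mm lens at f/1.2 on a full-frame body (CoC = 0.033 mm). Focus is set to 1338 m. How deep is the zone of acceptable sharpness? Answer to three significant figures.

Hyperfocal distance H = f²/(N·c) + f = 648²/(1.2 × 0.033) + 648 = 419904/0.0396 + 648 ≈ 10604284.4 mm ≈ 10604 m.
Near limit Dn = s·(H − f)/(H + s − 2f) = 1338000 × (10604284.4 − 648) / (10604284.4 + 1338000 − 2 × 648) = 1338000 × 10603636.4 / 11940988.4 ≈ 1188148 mm.
Far limit Df = s·(H − f)/(H − s) = 1338000 × (10604284.4 − 648) / (10604284.4 − 1338000) = 1338000 × 10603636.4 / 9266284.4 ≈ 1531106 mm.
Depth of field = Df − Dn = 1531106 − 1188148 ≈ 342958 mm ≈ 343 m.

343 m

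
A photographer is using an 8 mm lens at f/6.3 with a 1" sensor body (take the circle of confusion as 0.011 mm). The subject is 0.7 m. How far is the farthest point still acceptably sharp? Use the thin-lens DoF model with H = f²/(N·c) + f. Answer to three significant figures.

2.79 m

Hyperfocal distance H = f²/(N·c) + f = 8²/(6.3 × 0.011) + 8 = 64/0.0693 + 8 ≈ 931.5 mm ≈ 0.932 m.
Far limit Df = s·(H − f)/(H − s) = 700 × (931.5 − 8) / (931.5 − 700) = 700 × 923.5 / 231.5 ≈ 2792.3 mm ≈ 2.79 m.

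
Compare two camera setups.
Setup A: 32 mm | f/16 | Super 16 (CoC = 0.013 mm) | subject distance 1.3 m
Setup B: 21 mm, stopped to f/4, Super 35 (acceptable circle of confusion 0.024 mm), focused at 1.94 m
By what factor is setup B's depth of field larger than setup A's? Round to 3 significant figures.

2.74

Setup A: H = 32²/(16×0.013) + 32 ≈ 4955.1 mm; DoF = Df − Dn = 1750.99 − 1033.75 ≈ 717.24 mm.
Setup B: H = 21²/(4×0.024) + 21 ≈ 4614.8 mm; DoF = Df − Dn = 3331.9 − 1368.4 ≈ 1963.5 mm.
Ratio = 1963.5 / 717.24 ≈ 2.74.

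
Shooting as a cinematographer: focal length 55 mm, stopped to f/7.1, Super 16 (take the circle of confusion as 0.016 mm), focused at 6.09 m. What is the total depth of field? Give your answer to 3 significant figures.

Hyperfocal distance H = f²/(N·c) + f = 55²/(7.1 × 0.016) + 55 = 3025/0.1136 + 55 ≈ 26683.5 mm ≈ 26.68 m.
Near limit Dn = s·(H − f)/(H + s − 2f) = 6090 × (26683.5 − 55) / (26683.5 + 6090 − 2 × 55) = 6090 × 26628.5 / 32663.5 ≈ 4964.8 mm.
Far limit Df = s·(H − f)/(H − s) = 6090 × (26683.5 − 55) / (26683.5 − 6090) = 6090 × 26628.5 / 20593.5 ≈ 7874.7 mm.
Depth of field = Df − Dn = 7874.7 − 4964.8 ≈ 2909.9 mm ≈ 2.91 m.

2.91 m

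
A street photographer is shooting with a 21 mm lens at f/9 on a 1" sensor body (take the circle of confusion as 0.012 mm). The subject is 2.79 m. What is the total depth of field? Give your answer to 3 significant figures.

7.01 m

Hyperfocal distance H = f²/(N·c) + f = 21²/(9 × 0.012) + 21 = 441/0.108 + 21 ≈ 4104.3 mm ≈ 4.104 m.
Near limit Dn = s·(H − f)/(H + s − 2f) = 2790 × (4104.3 − 21) / (4104.3 + 2790 − 2 × 21) = 2790 × 4083.3 / 6852.3 ≈ 1662.6 mm.
Far limit Df = s·(H − f)/(H − s) = 2790 × (4104.3 − 21) / (4104.3 − 2790) = 2790 × 4083.3 / 1314.3 ≈ 8667.9 mm.
Depth of field = Df − Dn = 8667.9 − 1662.6 ≈ 7005.3 mm ≈ 7.01 m.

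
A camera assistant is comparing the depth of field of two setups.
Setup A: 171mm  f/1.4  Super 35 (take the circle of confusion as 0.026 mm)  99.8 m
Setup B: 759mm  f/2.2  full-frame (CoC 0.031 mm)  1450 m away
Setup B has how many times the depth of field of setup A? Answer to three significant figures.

20.4

Setup A: H = 171²/(1.4×0.026) + 171 ≈ 803495.2 mm; DoF = Df − Dn = 113930 − 88788 ≈ 25142 mm.
Setup B: H = 759²/(2.2×0.031) + 759 ≈ 8447694.5 mm; DoF = Df − Dn = 1750299 − 1237655 ≈ 512644 mm.
Ratio = 512644 / 25142 ≈ 20.4.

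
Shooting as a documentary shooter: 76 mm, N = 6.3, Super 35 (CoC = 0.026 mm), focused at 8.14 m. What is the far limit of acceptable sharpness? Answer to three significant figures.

Hyperfocal distance H = f²/(N·c) + f = 76²/(6.3 × 0.026) + 76 = 5776/0.1638 + 76 ≈ 35338.5 mm ≈ 35.34 m.
Far limit Df = s·(H − f)/(H − s) = 8140 × (35338.5 − 76) / (35338.5 − 8140) = 8140 × 35262.5 / 27198.5 ≈ 10553 mm ≈ 10.6 m.

10.6 m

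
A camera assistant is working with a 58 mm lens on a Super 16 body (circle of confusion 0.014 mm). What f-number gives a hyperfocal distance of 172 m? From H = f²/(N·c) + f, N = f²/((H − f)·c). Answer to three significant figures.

f/1.40

Rearrange H = f²/(N·c) + f for N: N = f² / ((H − f)·c).
N = 58² / ((172000 − 58) × 0.014) = 3364 / 2407 ≈ 1.40.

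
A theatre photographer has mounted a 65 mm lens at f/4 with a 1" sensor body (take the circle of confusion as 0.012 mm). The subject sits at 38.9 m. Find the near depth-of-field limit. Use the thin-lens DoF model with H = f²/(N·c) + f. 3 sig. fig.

Hyperfocal distance H = f²/(N·c) + f = 65²/(4 × 0.012) + 65 = 4225/0.048 + 65 ≈ 88085.8 mm ≈ 88.09 m.
Near limit Dn = s·(H − f)/(H + s − 2f) = 38900 × (88085.8 − 65) / (88085.8 + 38900 − 2 × 65) = 38900 × 88020.8 / 126855.8 ≈ 26991 mm ≈ 27.0 m.

27.0 m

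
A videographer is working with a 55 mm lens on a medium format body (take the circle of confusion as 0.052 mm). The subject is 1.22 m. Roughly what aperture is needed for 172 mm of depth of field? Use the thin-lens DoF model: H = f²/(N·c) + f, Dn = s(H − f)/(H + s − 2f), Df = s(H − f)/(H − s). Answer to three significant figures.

f/3.50

Write h = H − f = f²/(N·c). The thin-lens limits are Dn = s·h/(h + (s−f)) and Df = s·h/(h − (s−f)), so DoF = Df − Dn = 2·s·(s−f)·h / (h² − (s−f)²).
That is a quadratic in h: DoF·h² − 2·s·(s−f)·h − DoF·(s−f)² = 0 ⇒ h = (s−f)·(s + √(s² + DoF²)) / DoF = 1165 × (1220 + √(1220² + 172²)) / 172 = 1165 × (1220 + 1232.06) / 172 ≈ 16608 mm.
Then N = f²/(c·h) = 55² / (0.052 × 16608) = 3025 / 863.64 ≈ 3.50.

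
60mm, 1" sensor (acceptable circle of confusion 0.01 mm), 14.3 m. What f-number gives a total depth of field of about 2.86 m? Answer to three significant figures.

f/2.50

Write h = H − f = f²/(N·c). The thin-lens limits are Dn = s·h/(h + (s−f)) and Df = s·h/(h − (s−f)), so DoF = Df − Dn = 2·s·(s−f)·h / (h² − (s−f)²).
That is a quadratic in h: DoF·h² − 2·s·(s−f)·h − DoF·(s−f)² = 0 ⇒ h = (s−f)·(s + √(s² + DoF²)) / DoF = 14240 × (14300 + √(14300² + 2860²)) / 2860 = 14240 × (14300 + 14583.2) / 2860 ≈ 143810 mm.
Then N = f²/(c·h) = 60² / (0.01 × 143810) = 3600 / 1438.1 ≈ 2.50.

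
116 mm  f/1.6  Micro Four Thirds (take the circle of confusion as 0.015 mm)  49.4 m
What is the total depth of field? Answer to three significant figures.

Hyperfocal distance H = f²/(N·c) + f = 116²/(1.6 × 0.015) + 116 = 13456/0.024 + 116 ≈ 560782.7 mm ≈ 560.8 m.
Near limit Dn = s·(H − f)/(H + s − 2f) = 49400 × (560782.7 − 116) / (560782.7 + 49400 − 2 × 116) = 49400 × 560666.7 / 609950.7 ≈ 45408.5 mm.
Far limit Df = s·(H − f)/(H − s) = 49400 × (560782.7 − 116) / (560782.7 − 49400) = 49400 × 560666.7 / 511382.7 ≈ 54160.9 mm.
Depth of field = Df − Dn = 54160.9 − 45408.5 ≈ 8752.4 mm ≈ 8.75 m.

8.75 m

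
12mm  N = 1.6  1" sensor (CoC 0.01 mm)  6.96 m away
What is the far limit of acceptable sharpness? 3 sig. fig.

Hyperfocal distance H = f²/(N·c) + f = 12²/(1.6 × 0.01) + 12 = 144/0.016 + 12 ≈ 9012.0 mm ≈ 9.012 m.
Far limit Df = s·(H − f)/(H − s) = 6960 × (9012.0 − 12) / (9012.0 − 6960) = 6960 × 9000.0 / 2052.0 ≈ 30526 mm ≈ 30.5 m.

30.5 m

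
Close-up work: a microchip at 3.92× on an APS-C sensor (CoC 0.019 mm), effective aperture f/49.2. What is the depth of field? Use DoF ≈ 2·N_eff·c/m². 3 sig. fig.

0.122 mm

At magnification m, DoF ≈ 2·N_eff·c/m² = 2 × 49.2 × 0.019 / 3.92² = 1.87 / 15.37 ≈ 0.122 mm.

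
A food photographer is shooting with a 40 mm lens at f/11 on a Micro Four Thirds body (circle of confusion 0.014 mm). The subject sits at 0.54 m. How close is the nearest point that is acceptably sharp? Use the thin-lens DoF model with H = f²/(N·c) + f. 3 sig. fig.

Hyperfocal distance H = f²/(N·c) + f = 40²/(11 × 0.014) + 40 = 1600/0.154 + 40 ≈ 10429.6 mm ≈ 10.43 m.
Near limit Dn = s·(H − f)/(H + s − 2f) = 540 × (10429.6 − 40) / (10429.6 + 540 − 2 × 40) = 540 × 10389.6 / 10889.6 ≈ 515.21 mm ≈ 0.515 m.

0.515 m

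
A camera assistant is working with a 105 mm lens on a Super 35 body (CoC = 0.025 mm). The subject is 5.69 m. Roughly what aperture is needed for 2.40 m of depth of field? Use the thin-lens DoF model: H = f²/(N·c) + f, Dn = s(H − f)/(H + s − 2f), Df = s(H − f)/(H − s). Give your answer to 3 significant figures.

f/16

Write h = H − f = f²/(N·c). The thin-lens limits are Dn = s·h/(h + (s−f)) and Df = s·h/(h − (s−f)), so DoF = Df − Dn = 2·s·(s−f)·h / (h² − (s−f)²).
That is a quadratic in h: DoF·h² − 2·s·(s−f)·h − DoF·(s−f)² = 0 ⇒ h = (s−f)·(s + √(s² + DoF²)) / DoF = 5585 × (5690 + √(5690² + 2400²)) / 2400 = 5585 × (5690 + 6175.44) / 2400 ≈ 27612 mm.
Then N = f²/(c·h) = 105² / (0.025 × 27612) = 11025 / 690.30 ≈ 16.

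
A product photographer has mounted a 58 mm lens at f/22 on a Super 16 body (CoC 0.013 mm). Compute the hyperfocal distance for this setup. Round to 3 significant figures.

Hyperfocal distance H = f²/(N·c) + f = 58²/(22 × 0.013) + 58 = 3364/0.286 + 58 ≈ 11820.2 mm ≈ 11.8 m.

11.8 m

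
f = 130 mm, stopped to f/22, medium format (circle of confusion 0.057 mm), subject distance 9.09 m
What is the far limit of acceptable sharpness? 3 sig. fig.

27.1 m

Hyperfocal distance H = f²/(N·c) + f = 130²/(22 × 0.057) + 130 = 16900/1.254 + 130 ≈ 13606.9 mm ≈ 13.61 m.
Far limit Df = s·(H − f)/(H − s) = 9090 × (13606.9 − 130) / (13606.9 − 9090) = 9090 × 13476.9 / 4516.9 ≈ 27122 mm ≈ 27.1 m.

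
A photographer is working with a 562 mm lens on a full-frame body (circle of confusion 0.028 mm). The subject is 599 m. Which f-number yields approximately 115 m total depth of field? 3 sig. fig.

Write h = H − f = f²/(N·c). The thin-lens limits are Dn = s·h/(h + (s−f)) and Df = s·h/(h − (s−f)), so DoF = Df − Dn = 2·s·(s−f)·h / (h² − (s−f)²).
That is a quadratic in h: DoF·h² − 2·s·(s−f)·h − DoF·(s−f)² = 0 ⇒ h = (s−f)·(s + √(s² + DoF²)) / DoF = 598438 × (599000 + √(599000² + 115000²)) / 115000 = 598438 × (599000 + 609939) / 115000 ≈ 6291089 mm.
Then N = f²/(c·h) = 562² / (0.028 × 6291089) = 315844 / 176150 ≈ 1.79.

f/1.79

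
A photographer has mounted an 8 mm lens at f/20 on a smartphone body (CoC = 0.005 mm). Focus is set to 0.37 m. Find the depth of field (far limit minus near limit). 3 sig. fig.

0.615 m

Hyperfocal distance H = f²/(N·c) + f = 8²/(20 × 0.005) + 8 = 64/0.1 + 8 ≈ 648.0 mm ≈ 0.648 m.
Near limit Dn = s·(H − f)/(H + s − 2f) = 370 × (648.0 − 8) / (648.0 + 370 − 2 × 8) = 370 × 640.0 / 1002.0 ≈ 236.33 mm.
Far limit Df = s·(H − f)/(H − s) = 370 × (648.0 − 8) / (648.0 − 370) = 370 × 640.0 / 278.0 ≈ 851.80 mm.
Depth of field = Df − Dn = 851.80 − 236.33 ≈ 615.47 mm ≈ 0.615 m.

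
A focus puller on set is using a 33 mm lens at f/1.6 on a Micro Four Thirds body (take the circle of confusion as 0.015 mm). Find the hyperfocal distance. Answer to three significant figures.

Hyperfocal distance H = f²/(N·c) + f = 33²/(1.6 × 0.015) + 33 = 1089/0.024 + 33 ≈ 45408.0 mm ≈ 45.4 m.

45.4 m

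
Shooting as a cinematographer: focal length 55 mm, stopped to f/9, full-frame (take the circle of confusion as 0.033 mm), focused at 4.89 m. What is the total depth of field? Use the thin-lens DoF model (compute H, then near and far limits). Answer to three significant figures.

5.99 m

Hyperfocal distance H = f²/(N·c) + f = 55²/(9 × 0.033) + 55 = 3025/0.297 + 55 ≈ 10240.2 mm ≈ 10.24 m.
Near limit Dn = s·(H − f)/(H + s − 2f) = 4890 × (10240.2 − 55) / (10240.2 + 4890 − 2 × 55) = 4890 × 10185.2 / 15020.2 ≈ 3315.9 mm.
Far limit Df = s·(H − f)/(H − s) = 4890 × (10240.2 − 55) / (10240.2 − 4890) = 4890 × 10185.2 / 5350.2 ≈ 9309.1 mm.
Depth of field = Df − Dn = 9309.1 − 3315.9 ≈ 5993.2 mm ≈ 5.99 m.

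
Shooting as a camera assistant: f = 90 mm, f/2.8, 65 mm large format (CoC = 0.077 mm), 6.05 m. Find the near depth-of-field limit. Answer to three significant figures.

5.22 m

Hyperfocal distance H = f²/(N·c) + f = 90²/(2.8 × 0.077) + 90 = 8100/0.2156 + 90 ≈ 37659.6 mm ≈ 37.66 m.
Near limit Dn = s·(H − f)/(H + s − 2f) = 6050 × (37659.6 − 90) / (37659.6 + 6050 − 2 × 90) = 6050 × 37569.6 / 43529.6 ≈ 5221.6 mm ≈ 5.22 m.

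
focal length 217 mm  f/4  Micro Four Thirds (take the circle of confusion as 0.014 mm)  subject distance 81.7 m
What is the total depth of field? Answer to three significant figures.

Hyperfocal distance H = f²/(N·c) + f = 217²/(4 × 0.014) + 217 = 47089/0.056 + 217 ≈ 841092.0 mm ≈ 841.1 m.
Near limit Dn = s·(H − f)/(H + s − 2f) = 81700 × (841092.0 − 217) / (841092.0 + 81700 − 2 × 217) = 81700 × 840875.0 / 922358.0 ≈ 74482 mm.
Far limit Df = s·(H − f)/(H − s) = 81700 × (841092.0 − 217) / (841092.0 − 81700) = 81700 × 840875.0 / 759392.0 ≈ 90466 mm.
Depth of field = Df − Dn = 90466 − 74482 ≈ 15984 mm ≈ 16.0 m.

16.0 m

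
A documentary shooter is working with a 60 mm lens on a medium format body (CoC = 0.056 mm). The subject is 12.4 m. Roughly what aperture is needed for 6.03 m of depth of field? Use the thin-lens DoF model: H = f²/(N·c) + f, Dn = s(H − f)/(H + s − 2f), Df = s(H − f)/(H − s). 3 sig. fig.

f/1.20

Write h = H − f = f²/(N·c). The thin-lens limits are Dn = s·h/(h + (s−f)) and Df = s·h/(h − (s−f)), so DoF = Df − Dn = 2·s·(s−f)·h / (h² − (s−f)²).
That is a quadratic in h: DoF·h² − 2·s·(s−f)·h − DoF·(s−f)² = 0 ⇒ h = (s−f)·(s + √(s² + DoF²)) / DoF = 12340 × (12400 + √(12400² + 6030²)) / 6030 = 12340 × (12400 + 13788.4) / 6030 ≈ 53593 mm.
Then N = f²/(c·h) = 60² / (0.056 × 53593) = 3600 / 3001.2 ≈ 1.20.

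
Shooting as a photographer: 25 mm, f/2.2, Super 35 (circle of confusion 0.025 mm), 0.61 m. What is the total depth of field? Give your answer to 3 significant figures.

Hyperfocal distance H = f²/(N·c) + f = 25²/(2.2 × 0.025) + 25 = 625/0.055 + 25 ≈ 11388.6 mm ≈ 11.39 m.
Near limit Dn = s·(H − f)/(H + s − 2f) = 610 × (11388.6 − 25) / (11388.6 + 610 − 2 × 25) = 610 × 11363.6 / 11948.6 ≈ 580.135 mm.
Far limit Df = s·(H − f)/(H − s) = 610 × (11388.6 − 25) / (11388.6 − 610) = 610 × 11363.6 / 10778.6 ≈ 643.107 mm.
Depth of field = Df − Dn = 643.107 − 580.135 ≈ 62.972 mm.

63.0 mm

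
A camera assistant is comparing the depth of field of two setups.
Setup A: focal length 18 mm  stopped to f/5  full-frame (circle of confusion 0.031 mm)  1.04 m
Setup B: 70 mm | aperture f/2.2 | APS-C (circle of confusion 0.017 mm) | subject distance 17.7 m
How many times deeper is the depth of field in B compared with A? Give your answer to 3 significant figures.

3.63

Setup A: H = 18²/(5×0.031) + 18 ≈ 2108.3 mm; DoF = Df − Dn = 2034.9 − 698.5 ≈ 1336.4 mm.
Setup B: H = 70²/(2.2×0.017) + 70 ≈ 131086.0 mm; DoF = Df − Dn = 20452.1 − 15600.7 ≈ 4851.4 mm.
Ratio = 4851.4 / 1336.4 ≈ 3.63.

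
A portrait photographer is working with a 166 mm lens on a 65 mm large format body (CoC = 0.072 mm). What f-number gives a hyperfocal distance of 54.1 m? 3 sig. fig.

Rearrange H = f²/(N·c) + f for N: N = f² / ((H − f)·c).
N = 166² / ((54100 − 166) × 0.072) = 27556 / 3883 ≈ 7.10.

f/7.10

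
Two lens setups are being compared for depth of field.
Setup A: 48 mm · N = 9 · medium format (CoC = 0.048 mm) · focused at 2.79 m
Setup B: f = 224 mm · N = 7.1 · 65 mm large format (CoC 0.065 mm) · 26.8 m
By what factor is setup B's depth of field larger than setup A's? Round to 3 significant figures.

Setup A: H = 48²/(9×0.048) + 48 ≈ 5381.3 mm; DoF = Df − Dn = 5742.2 − 1842.6 ≈ 3899.6 mm.
Setup B: H = 224²/(7.1×0.065) + 224 ≈ 108947.7 mm; DoF = Df − Dn = 35470 − 21536 ≈ 13934 mm.
Ratio = 13934 / 3899.6 ≈ 3.57.

3.57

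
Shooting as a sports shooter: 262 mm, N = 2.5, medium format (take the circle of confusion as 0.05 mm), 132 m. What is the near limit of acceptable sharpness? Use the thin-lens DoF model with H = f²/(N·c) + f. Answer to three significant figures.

106 m

Hyperfocal distance H = f²/(N·c) + f = 262²/(2.5 × 0.05) + 262 = 68644/0.125 + 262 ≈ 549414.0 mm ≈ 549.4 m.
Near limit Dn = s·(H − f)/(H + s − 2f) = 132000 × (549414.0 − 262) / (549414.0 + 132000 − 2 × 262) = 132000 × 549152.0 / 680890.0 ≈ 106461 mm ≈ 106 m.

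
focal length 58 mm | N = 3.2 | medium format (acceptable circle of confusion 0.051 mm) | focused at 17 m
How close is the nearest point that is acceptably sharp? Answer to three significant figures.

Hyperfocal distance H = f²/(N·c) + f = 58²/(3.2 × 0.051) + 58 = 3364/0.1632 + 58 ≈ 20670.7 mm ≈ 20.67 m.
Near limit Dn = s·(H − f)/(H + s − 2f) = 17000 × (20670.7 − 58) / (20670.7 + 17000 − 2 × 58) = 17000 × 20612.7 / 37554.7 ≈ 9330.8 mm ≈ 9.33 m.

9.33 m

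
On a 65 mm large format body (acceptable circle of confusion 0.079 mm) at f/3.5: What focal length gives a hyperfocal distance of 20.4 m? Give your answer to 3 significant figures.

From H = f²/(N·c) + f, with f ≪ H: f ≈ √(H·N·c) = √(20400 × 3.5 × 0.079) = √5640.6 ≈ 75.10 mm.
Exact: f² + N·c·f − N·c·H = 0 ⇒ f = (−N·c + √((N·c)² + 4·N·c·H))/2 = (−0.2765 + √22562)/2 ≈ 74.966 mm ≈ 75.0 mm.

75.0 mm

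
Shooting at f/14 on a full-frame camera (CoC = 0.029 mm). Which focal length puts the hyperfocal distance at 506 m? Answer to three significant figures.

From H = f²/(N·c) + f, with f ≪ H: f ≈ √(H·N·c) = √(506000 × 14 × 0.029) = √205436 ≈ 453.3 mm.
The +f correction barely moves this — solving exactly, f² + N·c·f − N·c·H = 0 ⇒ f = (−N·c + √((N·c)² + 4·N·c·H))/2 = (−0.406 + √821744)/2 ≈ 453.05 mm, so f ≈ 453 mm.

453 mm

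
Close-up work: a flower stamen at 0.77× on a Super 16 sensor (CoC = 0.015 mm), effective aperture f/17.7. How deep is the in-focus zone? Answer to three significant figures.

At magnification m, DoF ≈ 2·N_eff·c/m² = 2 × 17.7 × 0.015 / 0.77² = 0.531 / 0.5929 ≈ 0.896 mm.

0.896 mm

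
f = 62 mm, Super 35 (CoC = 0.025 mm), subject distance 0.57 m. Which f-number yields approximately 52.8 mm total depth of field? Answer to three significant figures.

Write h = H − f = f²/(N·c). The thin-lens limits are Dn = s·h/(h + (s−f)) and Df = s·h/(h − (s−f)), so DoF = Df − Dn = 2·s·(s−f)·h / (h² − (s−f)²).
That is a quadratic in h: DoF·h² − 2·s·(s−f)·h − DoF·(s−f)² = 0 ⇒ h = (s−f)·(s + √(s² + DoF²)) / DoF = 508 × (570 + √(570² + 52.8²)) / 52.8 = 508 × (570 + 572.440) / 52.8 ≈ 10992 mm.
Then N = f²/(c·h) = 62² / (0.025 × 10992) = 3844 / 274.79 ≈ 14.

f/14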